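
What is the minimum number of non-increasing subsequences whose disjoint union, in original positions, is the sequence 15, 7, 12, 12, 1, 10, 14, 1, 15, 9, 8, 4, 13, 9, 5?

Place each on the leftmost legal pile:
15 → new pile 1 (tops now [15])
7 → pile 1 (tops now [7])
12 → new pile 2 (tops now [7, 12])
12 → pile 2 (tops now [7, 12])
1 → pile 1 (tops now [1, 12])
10 → pile 2 (tops now [1, 10])
14 → new pile 3 (tops now [1, 10, 14])
1 → pile 1 (tops now [1, 10, 14])
15 → new pile 4 (tops now [1, 10, 14, 15])
9 → pile 2 (tops now [1, 9, 14, 15])
8 → pile 2 (tops now [1, 8, 14, 15])
4 → pile 2 (tops now [1, 4, 14, 15])
13 → pile 3 (tops now [1, 4, 13, 15])
9 → pile 3 (tops now [1, 4, 9, 15])
5 → pile 3 (tops now [1, 4, 5, 15])
Four piles.

4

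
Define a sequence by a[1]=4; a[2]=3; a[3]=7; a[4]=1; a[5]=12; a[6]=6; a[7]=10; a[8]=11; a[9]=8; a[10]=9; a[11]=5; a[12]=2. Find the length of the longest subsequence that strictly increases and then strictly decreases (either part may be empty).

inc[i] = longest strictly increasing subsequence ending at i; dec[i] = longest strictly decreasing subsequence starting at i:
i:      1  2  3  4  5  6  7  8  9 10 11 12
a[i]:   4  3  7  1 12  6 10 11  8  9  5  2
inc:    1  1  2  1  3  2  3  4  3  4  2  2
dec:    3  2  4  1  5  3  4  4  3  3  2  1
Best peak at i=5 (value 12): inc=3, dec=5, length 3+5−1 = 7.

7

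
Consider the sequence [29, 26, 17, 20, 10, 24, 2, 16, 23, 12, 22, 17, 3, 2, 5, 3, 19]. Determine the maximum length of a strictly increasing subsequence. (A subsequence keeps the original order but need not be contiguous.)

Let dp[i] be the length of the longest such subsequence ending at index i:
i:      1  2  3  4  5  6  7  8  9 10 11 12 13 14 15 16 17
a[i]:  29 26 17 20 10 24  2 16 23 12 22 17  3  2  5  3 19
dp:     1  1  1  2  1  3  1  2  3  2  3  3  2  1  3  2  4
Maximum dp value is 4.

4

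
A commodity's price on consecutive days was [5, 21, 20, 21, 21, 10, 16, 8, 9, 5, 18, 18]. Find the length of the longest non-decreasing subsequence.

Let dp[i] be the length of the longest such subsequence ending at index i:
i:      1  2  3  4  5  6  7  8  9 10 11 12
a[i]:   5 21 20 21 21 10 16  8  9  5 18 18
dp:     1  2  2  3  4  2  3  2  3  2  4  5
Maximum dp value is 5.

5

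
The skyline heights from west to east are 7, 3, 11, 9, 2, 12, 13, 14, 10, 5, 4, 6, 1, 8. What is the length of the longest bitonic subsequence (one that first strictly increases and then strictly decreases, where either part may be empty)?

inc[i] = longest strictly increasing subsequence ending at i; dec[i] = longest strictly decreasing subsequence starting at i:
i:      1  2  3  4  5  6  7  8  9 10 11 12 13 14
a[i]:   7  3 11  9  2 12 13 14 10  5  4  6  1  8
inc:    1  1  2  2  1  3  4  5  3  2  2  3  1  4
dec:    4  3  5  4  2  5  5  5  4  3  2  2  1  1
Best peak at i=8 (value 14): inc=5, dec=5, length 5+5−1 = 9.

9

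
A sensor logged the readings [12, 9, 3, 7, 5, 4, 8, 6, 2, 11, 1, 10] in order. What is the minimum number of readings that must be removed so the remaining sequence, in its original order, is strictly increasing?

Fewest deletions = n − (longest strictly increasing subsequence).
i:      1  2  3  4  5  6  7  8  9 10 11 12
a[i]:  12  9  3  7  5  4  8  6  2 11  1 10
dp:     1  1  1  2  2  2  3  3  1  4  1  4
max dp = 4, so deletions = 12 − 4 = 8.

8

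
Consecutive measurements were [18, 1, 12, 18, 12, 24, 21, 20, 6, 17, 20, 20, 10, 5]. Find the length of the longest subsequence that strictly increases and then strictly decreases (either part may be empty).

inc[i] = longest strictly increasing subsequence ending at i; dec[i] = longest strictly decreasing subsequence starting at i:
i:      1  2  3  4  5  6  7  8  9 10 11 12 13 14
a[i]:  18  1 12 18 12 24 21 20  6 17 20 20 10  5
inc:    1  1  2  3  2  4  4  4  2  3  4  4  3  2
dec:    4  1  3  4  3  6  5  4  2  3  3  3  2  1
Best peak at i=6 (value 24): inc=4, dec=6, length 4+6−1 = 9.

9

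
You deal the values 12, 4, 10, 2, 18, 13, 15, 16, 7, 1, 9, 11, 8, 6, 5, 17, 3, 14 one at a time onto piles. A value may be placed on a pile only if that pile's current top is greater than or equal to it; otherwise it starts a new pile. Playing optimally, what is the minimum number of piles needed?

Place each on the leftmost legal pile:
12 → new pile 1 (tops now [12])
4 → pile 1 (tops now [4])
10 → new pile 2 (tops now [4, 10])
2 → pile 1 (tops now [2, 10])
18 → new pile 3 (tops now [2, 10, 18])
13 → pile 3 (tops now [2, 10, 13])
15 → new pile 4 (tops now [2, 10, 13, 15])
16 → new pile 5 (tops now [2, 10, 13, 15, 16])
7 → pile 2 (tops now [2, 7, 13, 15, 16])
1 → pile 1 (tops now [1, 7, 13, 15, 16])
9 → pile 3 (tops now [1, 7, 9, 15, 16])
11 → pile 4 (tops now [1, 7, 9, 11, 16])
8 → pile 3 (tops now [1, 7, 8, 11, 16])
6 → pile 2 (tops now [1, 6, 8, 11, 16])
5 → pile 2 (tops now [1, 5, 8, 11, 16])
17 → new pile 6 (tops now [1, 5, 8, 11, 16, 17])
3 → pile 2 (tops now [1, 3, 8, 11, 16, 17])
14 → pile 5 (tops now [1, 3, 8, 11, 14, 17])
Six piles.

6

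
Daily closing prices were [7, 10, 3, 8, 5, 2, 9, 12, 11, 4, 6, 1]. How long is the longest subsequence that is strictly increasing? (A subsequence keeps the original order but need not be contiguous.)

4

Track the smallest tail for each achievable length (strict):
7 → extends → [7]
10 → extends → [7, 10]
3 → replaces 7 → [3, 10]
8 → replaces 10 → [3, 8]
5 → replaces 8 → [3, 5]
2 → replaces 3 → [2, 5]
9 → extends → [2, 5, 9]
12 → extends → [2, 5, 9, 12]
11 → replaces 12 → [2, 5, 9, 11]
4 → replaces 5 → [2, 4, 9, 11]
6 → replaces 9 → [2, 4, 6, 11]
1 → replaces 2 → [1, 4, 6, 11]
Four tails, so the longest strictly increasing subsequence has length 4 (e.g. 7, 8, 9, 12).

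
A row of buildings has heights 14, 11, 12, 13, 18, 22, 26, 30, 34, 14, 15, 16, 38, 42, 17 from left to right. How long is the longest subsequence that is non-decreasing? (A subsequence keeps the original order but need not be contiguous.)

10

Track the smallest tail for each achievable length (allowing ties):
14 → extends → [14]
11 → replaces 14 → [11]
12 → extends → [11, 12]
13 → extends → [11, 12, 13]
18 → extends → [11, 12, 13, 18]
22 → extends → [11, 12, 13, 18, 22]
26 → extends → [11, 12, 13, 18, 22, 26]
30 → extends → [11, 12, 13, 18, 22, 26, 30]
34 → extends → [11, 12, 13, 18, 22, 26, 30, 34]
14 → replaces 18 → [11, 12, 13, 14, 22, 26, 30, 34]
15 → replaces 22 → [11, 12, 13, 14, 15, 26, 30, 34]
16 → replaces 26 → [11, 12, 13, 14, 15, 16, 30, 34]
38 → extends → [11, 12, 13, 14, 15, 16, 30, 34, 38]
42 → extends → [11, 12, 13, 14, 15, 16, 30, 34, 38, 42]
17 → replaces 30 → [11, 12, 13, 14, 15, 16, 17, 34, 38, 42]
Ten tails, so the longest non-decreasing subsequence has length 10 (e.g. 11, 12, 13, 18, 22, 26, 30, 34, 38, 42).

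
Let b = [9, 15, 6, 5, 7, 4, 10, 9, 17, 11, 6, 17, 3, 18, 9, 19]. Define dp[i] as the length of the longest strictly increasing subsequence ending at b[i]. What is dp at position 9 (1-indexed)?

4

dp[i] = 1 + max{dp[j] : j<i, b[j]<b[i]} (or 1 if no such j):
i:      1  2  3  4  5  6  7  8  9 10 11 12 13 14 15 16
b[i]:   9 15  6  5  7  4 10  9 17 11  6 17  3 18  9 19
dp:     1  2  1  1  2  1  3  3  4  4  2  5  1  6  3  7
At index 9 the value is 4.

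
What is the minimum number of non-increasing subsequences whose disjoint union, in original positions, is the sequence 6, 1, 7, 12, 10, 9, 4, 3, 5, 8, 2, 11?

5

The minimum number of non-increasing subsequences covering a sequence equals the length of its longest strictly increasing subsequence.
LIS length is 5 (e.g. 1, 4, 5, 8, 11), so 5 piles are needed.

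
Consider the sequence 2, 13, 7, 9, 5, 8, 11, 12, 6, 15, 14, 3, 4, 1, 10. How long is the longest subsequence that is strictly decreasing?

Let dp[i] be the longest strictly decreasing subsequence ending at i:
i:      1  2  3  4  5  6  7  8  9 10 11 12 13 14 15
a[i]:   2 13  7  9  5  8 11 12  6 15 14  3  4  1 10
dp:     1  1  2  2  3  3  2  2  4  1  2  5  5  6  3
Maximum is 6.

6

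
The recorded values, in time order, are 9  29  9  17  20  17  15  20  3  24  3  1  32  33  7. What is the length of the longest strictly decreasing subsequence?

6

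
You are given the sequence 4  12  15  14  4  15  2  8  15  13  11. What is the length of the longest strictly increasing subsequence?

4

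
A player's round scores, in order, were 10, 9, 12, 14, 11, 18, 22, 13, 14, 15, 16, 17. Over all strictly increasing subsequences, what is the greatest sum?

Let S[i] be the best sum of a strictly increasing subsequence ending at i:
i:      1  2  3  4  5  6  7  8  9 10 11 12
a[i]:  10  9 12 14 11 18 22 13 14 15 16 17
S:     10  9 22 36 21 54 76 35 49 64 80 97
Maximum is 97 (e.g. 10 + 12 + 13 + 14 + 15 + 16 + 17).

97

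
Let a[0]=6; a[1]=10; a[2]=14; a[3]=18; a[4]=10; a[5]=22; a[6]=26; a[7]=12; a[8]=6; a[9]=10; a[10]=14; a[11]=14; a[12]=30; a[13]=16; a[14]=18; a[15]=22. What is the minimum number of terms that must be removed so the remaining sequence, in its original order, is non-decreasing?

Fewest deletions = n − (longest non-decreasing subsequence).
i:      0  1  2  3  4  5  6  7  8  9 10 11 12 13 14 15
a[i]:   6 10 14 18 10 22 26 12  6 10 14 14 30 16 18 22
dp:     1  2  3  4  3  5  6  4  2  4  5  6  7  7  8  9
max dp = 9, so deletions = 16 − 9 = 7.

7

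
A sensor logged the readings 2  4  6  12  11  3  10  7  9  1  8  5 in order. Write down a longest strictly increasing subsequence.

Patience tails give the LIS length; then backtrack through the dp parents:
2 → extends → [2]
4 → extends → [2, 4]
6 → extends → [2, 4, 6]
12 → extends → [2, 4, 6, 12]
11 → replaces 12 → [2, 4, 6, 11]
3 → replaces 4 → [2, 3, 6, 11]
10 → replaces 11 → [2, 3, 6, 10]
7 → replaces 10 → [2, 3, 6, 7]
9 → extends → [2, 3, 6, 7, 9]
1 → replaces 2 → [1, 3, 6, 7, 9]
8 → replaces 9 → [1, 3, 6, 7, 8]
5 → replaces 6 → [1, 3, 5, 7, 8]
Length 5; one witness is 2, 4, 6, 7, 9.

2, 4, 6, 7, 9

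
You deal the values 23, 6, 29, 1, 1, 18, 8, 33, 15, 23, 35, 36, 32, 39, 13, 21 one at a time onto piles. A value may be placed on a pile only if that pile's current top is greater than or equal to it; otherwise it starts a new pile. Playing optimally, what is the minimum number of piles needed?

7

Place each on the leftmost legal pile:
23 → new pile 1 (tops now [23])
6 → pile 1 (tops now [6])
29 → new pile 2 (tops now [6, 29])
1 → pile 1 (tops now [1, 29])
1 → pile 1 (tops now [1, 29])
18 → pile 2 (tops now [1, 18])
8 → pile 2 (tops now [1, 8])
33 → new pile 3 (tops now [1, 8, 33])
15 → pile 3 (tops now [1, 8, 15])
23 → new pile 4 (tops now [1, 8, 15, 23])
35 → new pile 5 (tops now [1, 8, 15, 23, 35])
36 → new pile 6 (tops now [1, 8, 15, 23, 35, 36])
32 → pile 5 (tops now [1, 8, 15, 23, 32, 36])
39 → new pile 7 (tops now [1, 8, 15, 23, 32, 36, 39])
13 → pile 3 (tops now [1, 8, 13, 23, 32, 36, 39])
21 → pile 4 (tops now [1, 8, 13, 21, 32, 36, 39])
Seven piles.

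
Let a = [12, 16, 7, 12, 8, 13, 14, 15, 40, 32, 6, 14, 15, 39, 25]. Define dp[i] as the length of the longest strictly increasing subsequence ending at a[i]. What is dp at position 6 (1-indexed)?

3

dp[i] = 1 + max{dp[j] : j<i, a[j]<a[i]} (or 1 if no such j):
i:      1  2  3  4  5  6  7  8  9 10 11 12 13 14 15
a[i]:  12 16  7 12  8 13 14 15 40 32  6 14 15 39 25
dp:     1  2  1  2  2  3  4  5  6  6  1  4  5  7  6
At index 6 the value is 3.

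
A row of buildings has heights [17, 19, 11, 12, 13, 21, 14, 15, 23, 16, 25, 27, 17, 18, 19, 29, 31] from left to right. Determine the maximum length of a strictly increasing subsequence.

11

Let dp[i] be the length of the longest such subsequence ending at index i:
i:      1  2  3  4  5  6  7  8  9 10 11 12 13 14 15 16 17
a[i]:  17 19 11 12 13 21 14 15 23 16 25 27 17 18 19 29 31
dp:     1  2  1  2  3  4  4  5  6  6  7  8  7  8  9 10 11
Maximum dp value is 11.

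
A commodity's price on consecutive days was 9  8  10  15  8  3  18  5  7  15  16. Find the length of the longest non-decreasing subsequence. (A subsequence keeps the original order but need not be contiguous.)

Let dp[i] be the length of the longest such subsequence ending at index i:
i:      1  2  3  4  5  6  7  8  9 10 11
a[i]:   9  8 10 15  8  3 18  5  7 15 16
dp:     1  1  2  3  2  1  4  2  3  4  5
Maximum dp value is 5.

5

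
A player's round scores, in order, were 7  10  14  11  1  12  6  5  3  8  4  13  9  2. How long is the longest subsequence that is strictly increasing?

Track the smallest tail for each achievable length (strict):
7 → extends → [7]
10 → extends → [7, 10]
14 → extends → [7, 10, 14]
11 → replaces 14 → [7, 10, 11]
1 → replaces 7 → [1, 10, 11]
12 → extends → [1, 10, 11, 12]
6 → replaces 10 → [1, 6, 11, 12]
5 → replaces 6 → [1, 5, 11, 12]
3 → replaces 5 → [1, 3, 11, 12]
8 → replaces 11 → [1, 3, 8, 12]
4 → replaces 8 → [1, 3, 4, 12]
13 → extends → [1, 3, 4, 12, 13]
9 → replaces 12 → [1, 3, 4, 9, 13]
2 → replaces 3 → [1, 2, 4, 9, 13]
Five tails, so the longest strictly increasing subsequence has length 5 (e.g. 7, 10, 11, 12, 13).

5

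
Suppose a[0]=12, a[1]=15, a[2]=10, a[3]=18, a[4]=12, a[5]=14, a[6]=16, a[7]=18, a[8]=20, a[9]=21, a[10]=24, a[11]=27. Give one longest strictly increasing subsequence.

10, 12, 14, 16, 18, 20, 21, 24, 27

Patience tails give the LIS length; then backtrack through the dp parents:
12 → extends → [12]
15 → extends → [12, 15]
10 → replaces 12 → [10, 15]
18 → extends → [10, 15, 18]
12 → replaces 15 → [10, 12, 18]
14 → replaces 18 → [10, 12, 14]
16 → extends → [10, 12, 14, 16]
18 → extends → [10, 12, 14, 16, 18]
20 → extends → [10, 12, 14, 16, 18, 20]
21 → extends → [10, 12, 14, 16, 18, 20, 21]
24 → extends → [10, 12, 14, 16, 18, 20, 21, 24]
27 → extends → [10, 12, 14, 16, 18, 20, 21, 24, 27]
Length 9; one witness is 10, 12, 14, 16, 18, 20, 21, 24, 27.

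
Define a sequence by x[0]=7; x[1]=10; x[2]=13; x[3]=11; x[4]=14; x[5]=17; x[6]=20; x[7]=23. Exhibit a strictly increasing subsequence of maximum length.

7, 10, 13, 14, 17, 20, 23

Patience tails give the LIS length; then backtrack through the dp parents:
7 → extends → [7]
10 → extends → [7, 10]
13 → extends → [7, 10, 13]
11 → replaces 13 → [7, 10, 11]
14 → extends → [7, 10, 11, 14]
17 → extends → [7, 10, 11, 14, 17]
20 → extends → [7, 10, 11, 14, 17, 20]
23 → extends → [7, 10, 11, 14, 17, 20, 23]
Length 7; one witness is 7, 10, 13, 14, 17, 20, 23.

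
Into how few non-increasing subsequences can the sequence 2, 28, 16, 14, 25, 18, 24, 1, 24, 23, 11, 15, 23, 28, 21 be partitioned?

Place each on the leftmost legal pile:
2 → new pile 1 (tops now [2])
28 → new pile 2 (tops now [2, 28])
16 → pile 2 (tops now [2, 16])
14 → pile 2 (tops now [2, 14])
25 → new pile 3 (tops now [2, 14, 25])
18 → pile 3 (tops now [2, 14, 18])
24 → new pile 4 (tops now [2, 14, 18, 24])
1 → pile 1 (tops now [1, 14, 18, 24])
24 → pile 4 (tops now [1, 14, 18, 24])
23 → pile 4 (tops now [1, 14, 18, 23])
11 → pile 2 (tops now [1, 11, 18, 23])
15 → pile 3 (tops now [1, 11, 15, 23])
23 → pile 4 (tops now [1, 11, 15, 23])
28 → new pile 5 (tops now [1, 11, 15, 23, 28])
21 → pile 4 (tops now [1, 11, 15, 21, 28])
Five piles.

5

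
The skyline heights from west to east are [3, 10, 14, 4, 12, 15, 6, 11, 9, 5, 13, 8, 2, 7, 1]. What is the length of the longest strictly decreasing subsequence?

7

Let dp[i] be the longest strictly decreasing subsequence ending at i:
i:      1  2  3  4  5  6  7  8  9 10 11 12 13 14 15
a[i]:   3 10 14  4 12 15  6 11  9  5 13  8  2  7  1
dp:     1  1  1  2  2  1  3  3  4  5  2  5  6  6  7
Maximum is 7.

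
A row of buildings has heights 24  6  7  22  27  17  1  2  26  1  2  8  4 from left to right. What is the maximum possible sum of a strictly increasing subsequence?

62

Let S[i] be the best sum of a strictly increasing subsequence ending at i:
i:      1  2  3  4  5  6  7  8  9 10 11 12 13
a[i]:  24  6  7 22 27 17  1  2 26  1  2  8  4
S:     24  6 13 35 62 30  1  3 61  1  3 21  7
Maximum is 62 (e.g. 6 + 7 + 22 + 27).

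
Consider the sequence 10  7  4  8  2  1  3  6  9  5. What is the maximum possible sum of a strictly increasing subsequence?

24

Let S[i] be the best sum of a strictly increasing subsequence ending at i:
i:      1  2  3  4  5  6  7  8  9 10
a[i]:  10  7  4  8  2  1  3  6  9  5
S:     10  7  4 15  2  1  5 11 24 10
Maximum is 24 (e.g. 7 + 8 + 9).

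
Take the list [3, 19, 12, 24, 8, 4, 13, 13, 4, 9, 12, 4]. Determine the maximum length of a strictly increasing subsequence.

4

Track the smallest tail for each achievable length (strict):
3 → extends → [3]
19 → extends → [3, 19]
12 → replaces 19 → [3, 12]
24 → extends → [3, 12, 24]
8 → replaces 12 → [3, 8, 24]
4 → replaces 8 → [3, 4, 24]
13 → replaces 24 → [3, 4, 13]
13 → already a tail → [3, 4, 13]
4 → already a tail → [3, 4, 13]
9 → replaces 13 → [3, 4, 9]
12 → extends → [3, 4, 9, 12]
4 → already a tail → [3, 4, 9, 12]
Four tails, so the longest strictly increasing subsequence has length 4 (e.g. 3, 8, 9, 12).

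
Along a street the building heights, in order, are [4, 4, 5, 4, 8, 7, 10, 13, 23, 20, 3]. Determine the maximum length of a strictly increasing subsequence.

6

Track the smallest tail for each achievable length (strict):
4 → extends → [4]
4 → already a tail → [4]
5 → extends → [4, 5]
4 → already a tail → [4, 5]
8 → extends → [4, 5, 8]
7 → replaces 8 → [4, 5, 7]
10 → extends → [4, 5, 7, 10]
13 → extends → [4, 5, 7, 10, 13]
23 → extends → [4, 5, 7, 10, 13, 23]
20 → replaces 23 → [4, 5, 7, 10, 13, 20]
3 → replaces 4 → [3, 5, 7, 10, 13, 20]
Six tails, so the longest strictly increasing subsequence has length 6 (e.g. 4, 5, 8, 10, 13, 23).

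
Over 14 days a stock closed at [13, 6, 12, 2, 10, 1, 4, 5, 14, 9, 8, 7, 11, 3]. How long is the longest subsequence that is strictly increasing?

Track the smallest tail for each achievable length (strict):
13 → extends → [13]
6 → replaces 13 → [6]
12 → extends → [6, 12]
2 → replaces 6 → [2, 12]
10 → replaces 12 → [2, 10]
1 → replaces 2 → [1, 10]
4 → replaces 10 → [1, 4]
5 → extends → [1, 4, 5]
14 → extends → [1, 4, 5, 14]
9 → replaces 14 → [1, 4, 5, 9]
8 → replaces 9 → [1, 4, 5, 8]
7 → replaces 8 → [1, 4, 5, 7]
11 → extends → [1, 4, 5, 7, 11]
3 → replaces 4 → [1, 3, 5, 7, 11]
Five tails, so the longest strictly increasing subsequence has length 5 (e.g. 2, 4, 5, 9, 11).

5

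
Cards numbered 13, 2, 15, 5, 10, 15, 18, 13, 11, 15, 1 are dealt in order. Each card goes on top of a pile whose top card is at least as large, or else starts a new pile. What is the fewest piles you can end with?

Place each on the leftmost legal pile:
13 → new pile 1 (tops now [13])
2 → pile 1 (tops now [2])
15 → new pile 2 (tops now [2, 15])
5 → pile 2 (tops now [2, 5])
10 → new pile 3 (tops now [2, 5, 10])
15 → new pile 4 (tops now [2, 5, 10, 15])
18 → new pile 5 (tops now [2, 5, 10, 15, 18])
13 → pile 4 (tops now [2, 5, 10, 13, 18])
11 → pile 4 (tops now [2, 5, 10, 11, 18])
15 → pile 5 (tops now [2, 5, 10, 11, 15])
1 → pile 1 (tops now [1, 5, 10, 11, 15])
Five piles.

5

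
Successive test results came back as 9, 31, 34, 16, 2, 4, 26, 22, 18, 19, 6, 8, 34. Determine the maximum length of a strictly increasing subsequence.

5

Let dp[i] be the length of the longest such subsequence ending at index i:
i:      1  2  3  4  5  6  7  8  9 10 11 12 13
a[i]:   9 31 34 16  2  4 26 22 18 19  6  8 34
dp:     1  2  3  2  1  2  3  3  3  4  3  4  5
Maximum dp value is 5.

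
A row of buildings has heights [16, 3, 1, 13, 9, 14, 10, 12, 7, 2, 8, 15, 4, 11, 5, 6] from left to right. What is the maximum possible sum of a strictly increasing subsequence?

49

Let S[i] be the best sum of a strictly increasing subsequence ending at i:
i:      1  2  3  4  5  6  7  8  9 10 11 12 13 14 15 16
a[i]:  16  3  1 13  9 14 10 12  7  2  8 15  4 11  5  6
S:     16  3  1 16 12 30 22 34 10  3 18 49  7 33 12 18
Maximum is 49 (e.g. 3 + 9 + 10 + 12 + 15).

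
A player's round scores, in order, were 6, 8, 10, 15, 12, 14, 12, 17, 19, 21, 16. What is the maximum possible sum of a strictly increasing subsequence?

107

Let S[i] be the best sum of a strictly increasing subsequence ending at i:
i:       1   2   3   4   5   6   7   8   9  10  11
a[i]:    6   8  10  15  12  14  12  17  19  21  16
S:       6  14  24  39  36  50  36  67  86 107  66
Maximum is 107 (e.g. 6 + 8 + 10 + 12 + 14 + 17 + 19 + 21).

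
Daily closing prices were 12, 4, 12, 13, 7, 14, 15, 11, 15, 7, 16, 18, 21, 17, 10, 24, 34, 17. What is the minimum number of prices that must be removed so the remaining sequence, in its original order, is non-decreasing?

Fewest deletions = n − (longest non-decreasing subsequence).
Patience tails:
12 → extends → [12]
4 → replaces 12 → [4]
12 → extends → [4, 12]
13 → extends → [4, 12, 13]
7 → replaces 12 → [4, 7, 13]
14 → extends → [4, 7, 13, 14]
15 → extends → [4, 7, 13, 14, 15]
11 → replaces 13 → [4, 7, 11, 14, 15]
15 → extends → [4, 7, 11, 14, 15, 15]
7 → replaces 11 → [4, 7, 7, 14, 15, 15]
16 → extends → [4, 7, 7, 14, 15, 15, 16]
18 → extends → [4, 7, 7, 14, 15, 15, 16, 18]
21 → extends → [4, 7, 7, 14, 15, 15, 16, 18, 21]
17 → replaces 18 → [4, 7, 7, 14, 15, 15, 16, 17, 21]
10 → replaces 14 → [4, 7, 7, 10, 15, 15, 16, 17, 21]
24 → extends → [4, 7, 7, 10, 15, 15, 16, 17, 21, 24]
34 → extends → [4, 7, 7, 10, 15, 15, 16, 17, 21, 24, 34]
17 → replaces 21 → [4, 7, 7, 10, 15, 15, 16, 17, 17, 24, 34]
Longest non-decreasing subsequence has length 11, so deletions = 18 − 11 = 7.

7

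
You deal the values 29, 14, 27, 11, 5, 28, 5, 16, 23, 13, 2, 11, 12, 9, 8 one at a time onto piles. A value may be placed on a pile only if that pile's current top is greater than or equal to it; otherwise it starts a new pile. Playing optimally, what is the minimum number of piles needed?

Place each on the leftmost legal pile:
29 → new pile 1 (tops now [29])
14 → pile 1 (tops now [14])
27 → new pile 2 (tops now [14, 27])
11 → pile 1 (tops now [11, 27])
5 → pile 1 (tops now [5, 27])
28 → new pile 3 (tops now [5, 27, 28])
5 → pile 1 (tops now [5, 27, 28])
16 → pile 2 (tops now [5, 16, 28])
23 → pile 3 (tops now [5, 16, 23])
13 → pile 2 (tops now [5, 13, 23])
2 → pile 1 (tops now [2, 13, 23])
11 → pile 2 (tops now [2, 11, 23])
12 → pile 3 (tops now [2, 11, 12])
9 → pile 2 (tops now [2, 9, 12])
8 → pile 2 (tops now [2, 8, 12])
Three piles.

3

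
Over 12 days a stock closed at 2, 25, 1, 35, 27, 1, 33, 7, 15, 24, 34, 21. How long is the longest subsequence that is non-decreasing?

Track the smallest tail for each achievable length (allowing ties):
2 → extends → [2]
25 → extends → [2, 25]
1 → replaces 2 → [1, 25]
35 → extends → [1, 25, 35]
27 → replaces 35 → [1, 25, 27]
1 → replaces 25 → [1, 1, 27]
33 → extends → [1, 1, 27, 33]
7 → replaces 27 → [1, 1, 7, 33]
15 → replaces 33 → [1, 1, 7, 15]
24 → extends → [1, 1, 7, 15, 24]
34 → extends → [1, 1, 7, 15, 24, 34]
21 → replaces 24 → [1, 1, 7, 15, 21, 34]
Six tails, so the longest non-decreasing subsequence has length 6 (e.g. 1, 1, 7, 15, 24, 34).

6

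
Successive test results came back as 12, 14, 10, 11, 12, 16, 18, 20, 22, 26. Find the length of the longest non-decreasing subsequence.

Track the smallest tail for each achievable length (allowing ties):
12 → extends → [12]
14 → extends → [12, 14]
10 → replaces 12 → [10, 14]
11 → replaces 14 → [10, 11]
12 → extends → [10, 11, 12]
16 → extends → [10, 11, 12, 16]
18 → extends → [10, 11, 12, 16, 18]
20 → extends → [10, 11, 12, 16, 18, 20]
22 → extends → [10, 11, 12, 16, 18, 20, 22]
26 → extends → [10, 11, 12, 16, 18, 20, 22, 26]
Eight tails, so the longest non-decreasing subsequence has length 8 (e.g. 10, 11, 12, 16, 18, 20, 22, 26).

8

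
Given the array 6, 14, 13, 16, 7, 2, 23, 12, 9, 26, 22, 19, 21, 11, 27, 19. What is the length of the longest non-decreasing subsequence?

6

Let dp[i] be the length of the longest such subsequence ending at index i:
i:      1  2  3  4  5  6  7  8  9 10 11 12 13 14 15 16
a[i]:   6 14 13 16  7  2 23 12  9 26 22 19 21 11 27 19
dp:     1  2  2  3  2  1  4  3  3  5  4  4  5  4  6  5
Maximum dp value is 6.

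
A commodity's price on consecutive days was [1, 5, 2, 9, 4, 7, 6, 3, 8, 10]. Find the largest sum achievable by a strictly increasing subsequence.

32

Let S[i] be the best sum of a strictly increasing subsequence ending at i:
i:      1  2  3  4  5  6  7  8  9 10
a[i]:   1  5  2  9  4  7  6  3  8 10
S:      1  6  3 15  7 14 13  6 22 32
Maximum is 32 (e.g. 1 + 2 + 4 + 7 + 8 + 10).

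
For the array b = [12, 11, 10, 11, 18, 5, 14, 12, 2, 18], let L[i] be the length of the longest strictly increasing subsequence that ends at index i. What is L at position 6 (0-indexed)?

3

dp[i] = 1 + max{dp[j] : j<i, b[j]<b[i]} (or 1 if no such j):
i:      0  1  2  3  4  5  6  7  8  9
b[i]:  12 11 10 11 18  5 14 12  2 18
dp:     1  1  1  2  3  1  3  3  1  4
At index 6 the value is 3.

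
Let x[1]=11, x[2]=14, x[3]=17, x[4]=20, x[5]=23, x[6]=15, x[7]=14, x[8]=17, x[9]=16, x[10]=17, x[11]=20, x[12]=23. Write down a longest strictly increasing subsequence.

11, 14, 15, 16, 17, 20, 23

Patience tails give the LIS length; then backtrack through the dp parents:
11 → extends → [11]
14 → extends → [11, 14]
17 → extends → [11, 14, 17]
20 → extends → [11, 14, 17, 20]
23 → extends → [11, 14, 17, 20, 23]
15 → replaces 17 → [11, 14, 15, 20, 23]
14 → already a tail → [11, 14, 15, 20, 23]
17 → replaces 20 → [11, 14, 15, 17, 23]
16 → replaces 17 → [11, 14, 15, 16, 23]
17 → replaces 23 → [11, 14, 15, 16, 17]
20 → extends → [11, 14, 15, 16, 17, 20]
23 → extends → [11, 14, 15, 16, 17, 20, 23]
Length 7; one witness is 11, 14, 15, 16, 17, 20, 23.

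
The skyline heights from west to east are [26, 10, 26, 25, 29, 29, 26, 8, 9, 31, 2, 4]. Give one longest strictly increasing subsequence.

10, 26, 29, 31

Patience tails give the LIS length; then backtrack through the dp parents:
26 → extends → [26]
10 → replaces 26 → [10]
26 → extends → [10, 26]
25 → replaces 26 → [10, 25]
29 → extends → [10, 25, 29]
29 → already a tail → [10, 25, 29]
26 → replaces 29 → [10, 25, 26]
8 → replaces 10 → [8, 25, 26]
9 → replaces 25 → [8, 9, 26]
31 → extends → [8, 9, 26, 31]
2 → replaces 8 → [2, 9, 26, 31]
4 → replaces 9 → [2, 4, 26, 31]
Length 4; one witness is 10, 26, 29, 31.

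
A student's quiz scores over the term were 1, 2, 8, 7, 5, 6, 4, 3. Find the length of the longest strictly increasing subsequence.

Let dp[i] be the length of the longest such subsequence ending at index i:
i:     1 2 3 4 5 6 7 8
a[i]:  1 2 8 7 5 6 4 3
dp:    1 2 3 3 3 4 3 3
Maximum dp value is 4.

4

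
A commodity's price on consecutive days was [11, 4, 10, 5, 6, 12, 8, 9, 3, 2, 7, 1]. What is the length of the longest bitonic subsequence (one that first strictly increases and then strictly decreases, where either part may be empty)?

inc[i] = longest strictly increasing subsequence ending at i; dec[i] = longest strictly decreasing subsequence starting at i:
i:      1  2  3  4  5  6  7  8  9 10 11 12
a[i]:  11  4 10  5  6 12  8  9  3  2  7  1
inc:    1  1  2  2  3  4  4  5  1  1  4  1
dec:    6  4  5  4  4  5  4  4  3  2  2  1
Best peak at i=6 (value 12): inc=4, dec=5, length 4+5−1 = 8.

8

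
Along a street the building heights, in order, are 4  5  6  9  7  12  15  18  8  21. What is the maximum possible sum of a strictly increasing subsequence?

Let S[i] be the best sum of a strictly increasing subsequence ending at i:
i:      1  2  3  4  5  6  7  8  9 10
a[i]:   4  5  6  9  7 12 15 18  8 21
S:      4  9 15 24 22 36 51 69 30 90
Maximum is 90 (e.g. 4 + 5 + 6 + 9 + 12 + 15 + 18 + 21).

90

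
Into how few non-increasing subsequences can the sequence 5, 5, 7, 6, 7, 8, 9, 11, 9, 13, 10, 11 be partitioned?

Place each on the leftmost legal pile:
5 → new pile 1 (tops now [5])
5 → pile 1 (tops now [5])
7 → new pile 2 (tops now [5, 7])
6 → pile 2 (tops now [5, 6])
7 → new pile 3 (tops now [5, 6, 7])
8 → new pile 4 (tops now [5, 6, 7, 8])
9 → new pile 5 (tops now [5, 6, 7, 8, 9])
11 → new pile 6 (tops now [5, 6, 7, 8, 9, 11])
9 → pile 5 (tops now [5, 6, 7, 8, 9, 11])
13 → new pile 7 (tops now [5, 6, 7, 8, 9, 11, 13])
10 → pile 6 (tops now [5, 6, 7, 8, 9, 10, 13])
11 → pile 7 (tops now [5, 6, 7, 8, 9, 10, 11])
Seven piles.

7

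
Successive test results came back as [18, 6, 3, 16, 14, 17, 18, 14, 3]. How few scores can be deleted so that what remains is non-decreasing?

5

Fewest deletions = n − (longest non-decreasing subsequence).
i:      1  2  3  4  5  6  7  8  9
a[i]:  18  6  3 16 14 17 18 14  3
dp:     1  1  1  2  2  3  4  3  2
max dp = 4, so deletions = 9 − 4 = 5.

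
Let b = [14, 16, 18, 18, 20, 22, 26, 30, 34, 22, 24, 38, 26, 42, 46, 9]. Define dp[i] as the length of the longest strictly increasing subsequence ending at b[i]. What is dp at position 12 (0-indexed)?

dp[i] = 1 + max{dp[j] : j<i, b[j]<b[i]} (or 1 if no such j):
i:      0  1  2  3  4  5  6  7  8  9 10 11 12 13 14 15
b[i]:  14 16 18 18 20 22 26 30 34 22 24 38 26 42 46  9
dp:     1  2  3  3  4  5  6  7  8  5  6  9  7 10 11  1
At index 12 the value is 7.

7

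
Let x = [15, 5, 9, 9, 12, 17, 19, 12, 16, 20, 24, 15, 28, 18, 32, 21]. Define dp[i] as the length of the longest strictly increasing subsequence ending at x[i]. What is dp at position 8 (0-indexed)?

4

dp[i] = 1 + max{dp[j] : j<i, x[j]<x[i]} (or 1 if no such j):
i:      0  1  2  3  4  5  6  7  8  9 10 11 12 13 14 15
x[i]:  15  5  9  9 12 17 19 12 16 20 24 15 28 18 32 21
dp:     1  1  2  2  3  4  5  3  4  6  7  4  8  5  9  7
At index 8 the value is 4.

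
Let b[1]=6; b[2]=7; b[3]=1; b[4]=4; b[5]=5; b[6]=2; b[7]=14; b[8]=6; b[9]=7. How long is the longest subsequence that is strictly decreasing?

Negate each value so 'decreasing' becomes 'increasing', then run patience tails on the negated sequence:
-6 → extends → [-6]
-7 → replaces -6 → [-7]
-1 → extends → [-7, -1]
-4 → replaces -1 → [-7, -4]
-5 → replaces -4 → [-7, -5]
-2 → extends → [-7, -5, -2]
-14 → replaces -7 → [-14, -5, -2]
-6 → replaces -5 → [-14, -6, -2]
-7 → replaces -6 → [-14, -7, -2]
Three tails, so the longest strictly decreasing subsequence of the original has length 3.

3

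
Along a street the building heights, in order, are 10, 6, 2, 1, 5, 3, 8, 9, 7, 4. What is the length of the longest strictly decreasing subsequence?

Let dp[i] be the longest strictly decreasing subsequence ending at i:
i:      1  2  3  4  5  6  7  8  9 10
a[i]:  10  6  2  1  5  3  8  9  7  4
dp:     1  2  3  4  3  4  2  2  3  4
Maximum is 4.

4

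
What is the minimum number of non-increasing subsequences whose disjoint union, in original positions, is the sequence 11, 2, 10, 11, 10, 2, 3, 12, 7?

4

Place each on the leftmost legal pile:
11 → new pile 1 (tops now [11])
2 → pile 1 (tops now [2])
10 → new pile 2 (tops now [2, 10])
11 → new pile 3 (tops now [2, 10, 11])
10 → pile 2 (tops now [2, 10, 11])
2 → pile 1 (tops now [2, 10, 11])
3 → pile 2 (tops now [2, 3, 11])
12 → new pile 4 (tops now [2, 3, 11, 12])
7 → pile 3 (tops now [2, 3, 7, 12])
Four piles.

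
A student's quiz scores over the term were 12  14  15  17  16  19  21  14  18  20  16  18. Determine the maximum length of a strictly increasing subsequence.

6

Let dp[i] be the length of the longest such subsequence ending at index i:
i:      1  2  3  4  5  6  7  8  9 10 11 12
a[i]:  12 14 15 17 16 19 21 14 18 20 16 18
dp:     1  2  3  4  4  5  6  2  5  6  4  5
Maximum dp value is 6.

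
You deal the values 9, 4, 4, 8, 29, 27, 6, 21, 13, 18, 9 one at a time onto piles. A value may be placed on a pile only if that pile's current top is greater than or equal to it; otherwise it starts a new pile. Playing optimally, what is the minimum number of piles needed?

Place each on the leftmost legal pile:
9 → new pile 1 (tops now [9])
4 → pile 1 (tops now [4])
4 → pile 1 (tops now [4])
8 → new pile 2 (tops now [4, 8])
29 → new pile 3 (tops now [4, 8, 29])
27 → pile 3 (tops now [4, 8, 27])
6 → pile 2 (tops now [4, 6, 27])
21 → pile 3 (tops now [4, 6, 21])
13 → pile 3 (tops now [4, 6, 13])
18 → new pile 4 (tops now [4, 6, 13, 18])
9 → pile 3 (tops now [4, 6, 9, 18])
Four piles.

4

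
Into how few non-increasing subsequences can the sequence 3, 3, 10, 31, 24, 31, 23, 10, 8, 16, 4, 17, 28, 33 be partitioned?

Place each on the leftmost legal pile:
3 → new pile 1 (tops now [3])
3 → pile 1 (tops now [3])
10 → new pile 2 (tops now [3, 10])
31 → new pile 3 (tops now [3, 10, 31])
24 → pile 3 (tops now [3, 10, 24])
31 → new pile 4 (tops now [3, 10, 24, 31])
23 → pile 3 (tops now [3, 10, 23, 31])
10 → pile 2 (tops now [3, 10, 23, 31])
8 → pile 2 (tops now [3, 8, 23, 31])
16 → pile 3 (tops now [3, 8, 16, 31])
4 → pile 2 (tops now [3, 4, 16, 31])
17 → pile 4 (tops now [3, 4, 16, 17])
28 → new pile 5 (tops now [3, 4, 16, 17, 28])
33 → new pile 6 (tops now [3, 4, 16, 17, 28, 33])
Six piles.

6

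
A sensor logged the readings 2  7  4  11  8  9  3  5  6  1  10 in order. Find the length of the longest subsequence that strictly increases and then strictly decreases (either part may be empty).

inc[i] = longest strictly increasing subsequence ending at i; dec[i] = longest strictly decreasing subsequence starting at i:
i:      1  2  3  4  5  6  7  8  9 10 11
a[i]:   2  7  4 11  8  9  3  5  6  1 10
inc:    1  2  2  3  3  4  2  3  4  1  5
dec:    2  4  3  4  3  3  2  2  2  1  1
Best peak at i=4 (value 11): inc=3, dec=4, length 3+4−1 = 6.

6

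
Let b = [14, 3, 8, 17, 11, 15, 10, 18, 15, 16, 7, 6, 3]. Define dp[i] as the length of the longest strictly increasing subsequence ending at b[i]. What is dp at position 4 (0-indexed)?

3

dp[i] = 1 + max{dp[j] : j<i, b[j]<b[i]} (or 1 if no such j):
i:      0  1  2  3  4  5  6  7  8  9 10 11 12
b[i]:  14  3  8 17 11 15 10 18 15 16  7  6  3
dp:     1  1  2  3  3  4  3  5  4  5  2  2  1
At index 4 the value is 3.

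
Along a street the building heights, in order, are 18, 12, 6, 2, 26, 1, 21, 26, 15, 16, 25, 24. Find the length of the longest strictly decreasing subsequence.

5

Negate each value so 'decreasing' becomes 'increasing', then run patience tails on the negated sequence:
-18 → extends → [-18]
-12 → extends → [-18, -12]
-6 → extends → [-18, -12, -6]
-2 → extends → [-18, -12, -6, -2]
-26 → replaces -18 → [-26, -12, -6, -2]
-1 → extends → [-26, -12, -6, -2, -1]
-21 → replaces -12 → [-26, -21, -6, -2, -1]
-26 → already a tail → [-26, -21, -6, -2, -1]
-15 → replaces -6 → [-26, -21, -15, -2, -1]
-16 → replaces -15 → [-26, -21, -16, -2, -1]
-25 → replaces -21 → [-26, -25, -16, -2, -1]
-24 → replaces -16 → [-26, -25, -24, -2, -1]
Five tails, so the longest strictly decreasing subsequence of the original has length 5.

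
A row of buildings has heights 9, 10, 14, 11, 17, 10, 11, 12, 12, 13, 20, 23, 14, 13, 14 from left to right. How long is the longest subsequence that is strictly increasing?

7

Let dp[i] be the length of the longest such subsequence ending at index i:
i:      1  2  3  4  5  6  7  8  9 10 11 12 13 14 15
a[i]:   9 10 14 11 17 10 11 12 12 13 20 23 14 13 14
dp:     1  2  3  3  4  2  3  4  4  5  6  7  6  5  6
Maximum dp value is 7.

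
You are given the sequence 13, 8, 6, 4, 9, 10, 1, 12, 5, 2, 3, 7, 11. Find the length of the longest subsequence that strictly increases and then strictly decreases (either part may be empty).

6

inc[i] = longest strictly increasing subsequence ending at i; dec[i] = longest strictly decreasing subsequence starting at i:
i:      1  2  3  4  5  6  7  8  9 10 11 12 13
a[i]:  13  8  6  4  9 10  1 12  5  2  3  7 11
inc:    1  1  1  1  2  3  1  4  2  2  3  4  5
dec:    5  4  3  2  3  3  1  3  2  1  1  1  1
Best peak at i=8 (value 12): inc=4, dec=3, length 4+3−1 = 6.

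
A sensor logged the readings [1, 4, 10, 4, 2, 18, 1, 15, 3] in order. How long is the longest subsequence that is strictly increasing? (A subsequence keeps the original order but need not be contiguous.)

4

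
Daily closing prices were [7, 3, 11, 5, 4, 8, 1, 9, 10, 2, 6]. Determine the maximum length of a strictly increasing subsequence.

Track the smallest tail for each achievable length (strict):
7 → extends → [7]
3 → replaces 7 → [3]
11 → extends → [3, 11]
5 → replaces 11 → [3, 5]
4 → replaces 5 → [3, 4]
8 → extends → [3, 4, 8]
1 → replaces 3 → [1, 4, 8]
9 → extends → [1, 4, 8, 9]
10 → extends → [1, 4, 8, 9, 10]
2 → replaces 4 → [1, 2, 8, 9, 10]
6 → replaces 8 → [1, 2, 6, 9, 10]
Five tails, so the longest strictly increasing subsequence has length 5 (e.g. 3, 5, 8, 9, 10).

5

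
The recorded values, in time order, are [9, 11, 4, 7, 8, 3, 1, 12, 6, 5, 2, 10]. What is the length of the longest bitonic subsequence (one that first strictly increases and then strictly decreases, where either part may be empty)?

7

inc[i] = longest strictly increasing subsequence ending at i; dec[i] = longest strictly decreasing subsequence starting at i:
i:      1  2  3  4  5  6  7  8  9 10 11 12
a[i]:   9 11  4  7  8  3  1 12  6  5  2 10
inc:    1  2  1  2  3  1  1  4  2  2  2  4
dec:    5  5  3  4  4  2  1  4  3  2  1  1
Best peak at i=8 (value 12): inc=4, dec=4, length 4+4−1 = 7.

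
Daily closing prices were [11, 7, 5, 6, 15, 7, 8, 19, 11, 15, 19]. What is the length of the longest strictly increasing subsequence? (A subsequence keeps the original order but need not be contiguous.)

7

Let dp[i] be the length of the longest such subsequence ending at index i:
i:      1  2  3  4  5  6  7  8  9 10 11
a[i]:  11  7  5  6 15  7  8 19 11 15 19
dp:     1  1  1  2  3  3  4  5  5  6  7
Maximum dp value is 7.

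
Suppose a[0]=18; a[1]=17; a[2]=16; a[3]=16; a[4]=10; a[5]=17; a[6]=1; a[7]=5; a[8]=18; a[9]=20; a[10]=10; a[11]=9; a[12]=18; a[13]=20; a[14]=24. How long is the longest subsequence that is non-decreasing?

7

Let dp[i] be the length of the longest such subsequence ending at index i:
i:      0  1  2  3  4  5  6  7  8  9 10 11 12 13 14
a[i]:  18 17 16 16 10 17  1  5 18 20 10  9 18 20 24
dp:     1  1  1  2  1  3  1  2  4  5  3  3  5  6  7
Maximum dp value is 7.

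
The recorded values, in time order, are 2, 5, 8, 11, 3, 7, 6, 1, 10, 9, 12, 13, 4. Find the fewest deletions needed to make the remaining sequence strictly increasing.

7

Fewest deletions = n − (longest strictly increasing subsequence).
i:      1  2  3  4  5  6  7  8  9 10 11 12 13
a[i]:   2  5  8 11  3  7  6  1 10  9 12 13  4
dp:     1  2  3  4  2  3  3  1  4  4  5  6  3
max dp = 6, so deletions = 13 − 6 = 7.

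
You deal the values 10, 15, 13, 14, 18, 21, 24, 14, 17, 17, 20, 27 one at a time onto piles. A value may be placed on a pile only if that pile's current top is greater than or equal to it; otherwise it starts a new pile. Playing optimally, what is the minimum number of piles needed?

7

Place each on the leftmost legal pile:
10 → new pile 1 (tops now [10])
15 → new pile 2 (tops now [10, 15])
13 → pile 2 (tops now [10, 13])
14 → new pile 3 (tops now [10, 13, 14])
18 → new pile 4 (tops now [10, 13, 14, 18])
21 → new pile 5 (tops now [10, 13, 14, 18, 21])
24 → new pile 6 (tops now [10, 13, 14, 18, 21, 24])
14 → pile 3 (tops now [10, 13, 14, 18, 21, 24])
17 → pile 4 (tops now [10, 13, 14, 17, 21, 24])
17 → pile 4 (tops now [10, 13, 14, 17, 21, 24])
20 → pile 5 (tops now [10, 13, 14, 17, 20, 24])
27 → new pile 7 (tops now [10, 13, 14, 17, 20, 24, 27])
Seven piles.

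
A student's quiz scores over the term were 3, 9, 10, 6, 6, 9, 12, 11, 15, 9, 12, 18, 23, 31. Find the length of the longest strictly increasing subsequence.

Let dp[i] be the length of the longest such subsequence ending at index i:
i:      1  2  3  4  5  6  7  8  9 10 11 12 13 14
a[i]:   3  9 10  6  6  9 12 11 15  9 12 18 23 31
dp:     1  2  3  2  2  3  4  4  5  3  5  6  7  8
Maximum dp value is 8.

8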